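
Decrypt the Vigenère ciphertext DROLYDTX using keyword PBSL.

Repeat the key across the ciphertext: PBSLPBSL
D(3)−P(15): -12≡14 → O
R(17)−B(1): 16 → Q
O(14)−S(18): -4≡22 → W
L(11)−L(11): 0 → A
Y(24)−P(15): 9 → J
D(3)−B(1): 2 → C
T(19)−S(18): 1 → B
X(23)−L(11): 12 → M

OQWAJCBM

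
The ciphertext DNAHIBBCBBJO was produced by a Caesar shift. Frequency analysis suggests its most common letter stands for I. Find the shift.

The most frequent ciphertext letter is B (appears 4 times).
B is position 1; I is position 8.
Shift = -7≡19.

19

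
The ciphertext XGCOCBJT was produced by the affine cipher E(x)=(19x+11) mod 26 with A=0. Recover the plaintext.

CXFHFUEK

The inverse of 19 mod 26 is 11, since 19·11=209≡1. Apply D(y)=11·(y−11) mod 26:
X(23): 11·(23−11)=132≡2 → C
G(6): 11·(6−11)=-55≡23 → X
C(2): 11·(2−11)=-99≡5 → F
O(14): 11·(14−11)=33≡7 → H
C(2): 11·(2−11)=-99≡5 → F
B(1): 11·(1−11)=-110≡20 → U
J(9): 11·(9−11)=-22≡4 → E
T(19): 11·(19−11)=88≡10 → K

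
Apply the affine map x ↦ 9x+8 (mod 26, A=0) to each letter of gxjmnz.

khlmvz

g(6): 9·6+8=62≡10 → k
x(23): 9·23+8=215≡7 → h
j(9): 9·9+8=89≡11 → l
m(12): 9·12+8=116≡12 → m
n(13): 9·13+8=125≡21 → v
z(25): 9·25+8=233≡25 → z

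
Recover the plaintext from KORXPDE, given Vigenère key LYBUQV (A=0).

ZQQDZIT

Repeat the key across the ciphertext: LYBUQVL
K(10)−L(11): -1≡25 → Z
O(14)−Y(24): -10≡16 → Q
R(17)−B(1): 16 → Q
X(23)−U(20): 3 → D
P(15)−Q(16): -1≡25 → Z
D(3)−V(21): -18≡8 → I
E(4)−L(11): -7≡19 → T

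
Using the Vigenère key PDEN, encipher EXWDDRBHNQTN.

TAAQSUFUCTXA

Repeat the key across the message: PDENPDENPDEN
E(4)+P(15): 19 → T
X(23)+D(3): 26≡0 → A
W(22)+E(4): 26≡0 → A
D(3)+N(13): 16 → Q
D(3)+P(15): 18 → S
R(17)+D(3): 20 → U
B(1)+E(4): 5 → F
H(7)+N(13): 20 → U
N(13)+P(15): 28≡2 → C
Q(16)+D(3): 19 → T
T(19)+E(4): 23 → X
N(13)+N(13): 26≡0 → A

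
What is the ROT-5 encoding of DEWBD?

IJBGI

D(3): 3+5=8 → I
E(4): 4+5=9 → J
W(22): 22+5=27≡1 → B
B(1): 1+5=6 → G
D(3): 3+5=8 → I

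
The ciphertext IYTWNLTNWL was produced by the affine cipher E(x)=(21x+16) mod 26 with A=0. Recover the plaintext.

The inverse of 21 mod 26 is 5, since 21·5=105≡1. Apply D(y)=5·(y−16) mod 26:
I(8): 5·(8−16)=-40≡12 → M
Y(24): 5·(24−16)=40≡14 → O
T(19): 5·(19−16)=15 → P
W(22): 5·(22−16)=30≡4 → E
N(13): 5·(13−16)=-15≡11 → L
L(11): 5·(11−16)=-25≡1 → B
T(19): 5·(19−16)=15 → P
N(13): 5·(13−16)=-15≡11 → L
W(22): 5·(22−16)=30≡4 → E
L(11): 5·(11−16)=-25≡1 → B

MOPELBPLEB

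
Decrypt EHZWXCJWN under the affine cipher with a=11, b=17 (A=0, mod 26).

The inverse of 11 mod 26 is 19, since 11·19=209≡1. Apply D(y)=19·(y−17) mod 26:
E(4): 19·(4−17)=-247≡13 → N
H(7): 19·(7−17)=-190≡18 → S
Z(25): 19·(25−17)=152≡22 → W
W(22): 19·(22−17)=95≡17 → R
X(23): 19·(23−17)=114≡10 → K
C(2): 19·(2−17)=-285≡1 → B
J(9): 19·(9−17)=-152≡4 → E
W(22): 19·(22−17)=95≡17 → R
N(13): 19·(13−17)=-76≡2 → C

NSWRKBERC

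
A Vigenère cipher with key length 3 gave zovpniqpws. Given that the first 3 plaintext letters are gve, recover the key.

Subtract each crib letter from the matching ciphertext letter (mod 26):
z(25)−g(6)=19 → t
o(14)−v(21)=-7≡19 → t
v(21)−e(4)=17 → r

ttr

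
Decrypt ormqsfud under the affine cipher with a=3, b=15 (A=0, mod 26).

The inverse of 3 mod 26 is 9, since 3·9=27≡1. Apply D(y)=9·(y−15) mod 26:
o(14): 9·(14−15)=-9≡17 → r
r(17): 9·(17−15)=18 → s
m(12): 9·(12−15)=-27≡25 → z
q(16): 9·(16−15)=9 → j
s(18): 9·(18−15)=27≡1 → b
f(5): 9·(5−15)=-90≡14 → o
u(20): 9·(20−15)=45≡19 → t
d(3): 9·(3−15)=-108≡22 → w

rszjbotw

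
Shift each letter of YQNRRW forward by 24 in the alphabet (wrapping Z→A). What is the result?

Y(24): 24+24=48≡22 → W
Q(16): 16+24=40≡14 → O
N(13): 13+24=37≡11 → L
R(17): 17+24=41≡15 → P
R(17): 17+24=41≡15 → P
W(22): 22+24=46≡20 → U

WOLPPU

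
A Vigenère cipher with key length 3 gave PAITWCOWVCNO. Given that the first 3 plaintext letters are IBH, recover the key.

Subtract each crib letter from the matching ciphertext letter (mod 26):
P(15)−I(8)=7 → H
A(0)−B(1)=-1≡25 → Z
I(8)−H(7)=1 → B

HZB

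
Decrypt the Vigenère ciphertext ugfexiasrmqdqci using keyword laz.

Repeat the key across the ciphertext: lazlazlazlazlaz
u(20)−l(11): 9 → j
g(6)−a(0): 6 → g
f(5)−z(25): -20≡6 → g
e(4)−l(11): -7≡19 → t
x(23)−a(0): 23 → x
i(8)−z(25): -17≡9 → j
a(0)−l(11): -11≡15 → p
s(18)−a(0): 18 → s
r(17)−z(25): -8≡18 → s
m(12)−l(11): 1 → b
q(16)−a(0): 16 → q
d(3)−z(25): -22≡4 → e
q(16)−l(11): 5 → f
c(2)−a(0): 2 → c
i(8)−z(25): -17≡9 → j

jggtxjpssbqefcj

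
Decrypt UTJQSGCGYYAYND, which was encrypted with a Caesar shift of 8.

MLBIKYUYQQSQFV

U(20): 20−8=12 → M
T(19): 19−8=11 → L
J(9): 9−8=1 → B
Q(16): 16−8=8 → I
S(18): 18−8=10 → K
G(6): 6−8=-2≡24 → Y
C(2): 2−8=-6≡20 → U
G(6): 6−8=-2≡24 → Y
Y(24): 24−8=16 → Q
Y(24): 24−8=16 → Q
A(0): 0−8=-8≡18 → S
Y(24): 24−8=16 → Q
N(13): 13−8=5 → F
D(3): 3−8=-5≡21 → V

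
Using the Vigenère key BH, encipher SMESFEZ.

Repeat the key across the message: BHBHBHB
S(18)+B(1): 19 → T
M(12)+H(7): 19 → T
E(4)+B(1): 5 → F
S(18)+H(7): 25 → Z
F(5)+B(1): 6 → G
E(4)+H(7): 11 → L
Z(25)+B(1): 26≡0 → A

TTFZGLA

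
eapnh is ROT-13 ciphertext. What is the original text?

rncau

e(4): 4−13=-9≡17 → r
a(0): 0−13=-13≡13 → n
p(15): 15−13=2 → c
n(13): 13−13=0 → a
h(7): 7−13=-6≡20 → u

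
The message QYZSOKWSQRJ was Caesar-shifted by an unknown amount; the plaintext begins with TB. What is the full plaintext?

TBCVRNZVTUM

From the crib: Q(16)−T(19)=-3≡23, so the shift is 23.
Subtract 23 from each ciphertext letter:
Q(16): 16−23=-7≡19 → T
Y(24): 24−23=1 → B
Z(25): 25−23=2 → C
S(18): 18−23=-5≡21 → V
O(14): 14−23=-9≡17 → R
K(10): 10−23=-13≡13 → N
W(22): 22−23=-1≡25 → Z
S(18): 18−23=-5≡21 → V
Q(16): 16−23=-7≡19 → T
R(17): 17−23=-6≡20 → U
J(9): 9−23=-14≡12 → M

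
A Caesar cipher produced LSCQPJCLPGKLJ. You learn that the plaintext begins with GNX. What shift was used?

From the crib: L(11)−G(6)=5, so the shift is 5.

5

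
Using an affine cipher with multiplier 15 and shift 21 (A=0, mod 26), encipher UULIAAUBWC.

U(20): 15·20+21=321≡9 → J
U(20): 15·20+21=321≡9 → J
L(11): 15·11+21=186≡4 → E
I(8): 15·8+21=141≡11 → L
A(0): 15·0+21=21 → V
A(0): 15·0+21=21 → V
U(20): 15·20+21=321≡9 → J
B(1): 15·1+21=36≡10 → K
W(22): 15·22+21=351≡13 → N
C(2): 15·2+21=51≡25 → Z

JJELVVJKNZ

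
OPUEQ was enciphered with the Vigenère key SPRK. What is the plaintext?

Repeat the key across the ciphertext: SPRKS
O(14)−S(18): -4≡22 → W
P(15)−P(15): 0 → A
U(20)−R(17): 3 → D
E(4)−K(10): -6≡20 → U
Q(16)−S(18): -2≡24 → Y

WADUY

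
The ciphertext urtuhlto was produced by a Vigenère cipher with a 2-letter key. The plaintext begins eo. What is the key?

qd

Subtract each crib letter from the matching ciphertext letter (mod 26):
u(20)−e(4)=16 → q
r(17)−o(14)=3 → d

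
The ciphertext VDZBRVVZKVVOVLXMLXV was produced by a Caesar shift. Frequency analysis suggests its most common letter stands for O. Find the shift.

The most frequent ciphertext letter is V (appears 7 times).
V is position 21; O is position 14.
Shift = 7.

7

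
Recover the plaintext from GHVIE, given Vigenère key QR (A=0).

Repeat the key across the ciphertext: QRQRQ
G(6)−Q(16): -10≡16 → Q
H(7)−R(17): -10≡16 → Q
V(21)−Q(16): 5 → F
I(8)−R(17): -9≡17 → R
E(4)−Q(16): -12≡14 → O

QQFRO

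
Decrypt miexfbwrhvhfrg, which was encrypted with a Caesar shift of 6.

m(12): 12−6=6 → g
i(8): 8−6=2 → c
e(4): 4−6=-2≡24 → y
x(23): 23−6=17 → r
f(5): 5−6=-1≡25 → z
b(1): 1−6=-5≡21 → v
w(22): 22−6=16 → q
r(17): 17−6=11 → l
h(7): 7−6=1 → b
v(21): 21−6=15 → p
h(7): 7−6=1 → b
f(5): 5−6=-1≡25 → z
r(17): 17−6=11 → l
g(6): 6−6=0 → a

gcyrzvqlbpbzla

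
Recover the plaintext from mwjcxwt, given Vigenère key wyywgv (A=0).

Repeat the key across the ciphertext: wyywgvw
m(12)−w(22): -10≡16 → q
w(22)−y(24): -2≡24 → y
j(9)−y(24): -15≡11 → l
c(2)−w(22): -20≡6 → g
x(23)−g(6): 17 → r
w(22)−v(21): 1 → b
t(19)−w(22): -3≡23 → x

qylgrbx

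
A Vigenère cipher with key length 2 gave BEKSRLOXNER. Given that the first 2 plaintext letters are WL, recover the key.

FT

Subtract each crib letter from the matching ciphertext letter (mod 26):
B(1)−W(22)=-21≡5 → F
E(4)−L(11)=-7≡19 → T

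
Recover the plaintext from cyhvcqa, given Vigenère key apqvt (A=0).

Repeat the key across the ciphertext: apqvtap
c(2)−a(0): 2 → c
y(24)−p(15): 9 → j
h(7)−q(16): -9≡17 → r
v(21)−v(21): 0 → a
c(2)−t(19): -17≡9 → j
q(16)−a(0): 16 → q
a(0)−p(15): -15≡11 → l

cjrajql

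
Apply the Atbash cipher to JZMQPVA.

QANJKEZ

J(9) → Q(16)
Z(25) → A(0)
M(12) → N(13)
Q(16) → J(9)
P(15) → K(10)
V(21) → E(4)
A(0) → Z(25)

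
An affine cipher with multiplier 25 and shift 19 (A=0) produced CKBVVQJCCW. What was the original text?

RJSYYDKRRX

The inverse of 25 mod 26 is 25, since 25·25=625≡1. Apply D(y)=25·(y−19) mod 26:
C(2): 25·(2−19)=-425≡17 → R
K(10): 25·(10−19)=-225≡9 → J
B(1): 25·(1−19)=-450≡18 → S
V(21): 25·(21−19)=50≡24 → Y
V(21): 25·(21−19)=50≡24 → Y
Q(16): 25·(16−19)=-75≡3 → D
J(9): 25·(9−19)=-250≡10 → K
C(2): 25·(2−19)=-425≡17 → R
C(2): 25·(2−19)=-425≡17 → R
W(22): 25·(22−19)=75≡23 → X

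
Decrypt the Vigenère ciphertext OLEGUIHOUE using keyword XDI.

RIWJRAKLMH

Repeat the key across the ciphertext: XDIXDIXDIX
O(14)−X(23): -9≡17 → R
L(11)−D(3): 8 → I
E(4)−I(8): -4≡22 → W
G(6)−X(23): -17≡9 → J
U(20)−D(3): 17 → R
I(8)−I(8): 0 → A
H(7)−X(23): -16≡10 → K
O(14)−D(3): 11 → L
U(20)−I(8): 12 → M
E(4)−X(23): -19≡7 → H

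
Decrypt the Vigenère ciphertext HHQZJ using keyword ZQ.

Repeat the key across the ciphertext: ZQZQZ
H(7)−Z(25): -18≡8 → I
H(7)−Q(16): -9≡17 → R
Q(16)−Z(25): -9≡17 → R
Z(25)−Q(16): 9 → J
J(9)−Z(25): -16≡10 → K

IRRJK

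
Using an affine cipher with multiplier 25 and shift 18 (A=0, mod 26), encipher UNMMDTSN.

U(20): 25·20+18=518≡24 → Y
N(13): 25·13+18=343≡5 → F
M(12): 25·12+18=318≡6 → G
M(12): 25·12+18=318≡6 → G
D(3): 25·3+18=93≡15 → P
T(19): 25·19+18=493≡25 → Z
S(18): 25·18+18=468≡0 → A
N(13): 25·13+18=343≡5 → F

YFGGPZAF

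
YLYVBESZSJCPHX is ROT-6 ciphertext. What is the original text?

SFSPVYMTMDWJBR

Y(24): 24−6=18 → S
L(11): 11−6=5 → F
Y(24): 24−6=18 → S
V(21): 21−6=15 → P
B(1): 1−6=-5≡21 → V
E(4): 4−6=-2≡24 → Y
S(18): 18−6=12 → M
Z(25): 25−6=19 → T
S(18): 18−6=12 → M
J(9): 9−6=3 → D
C(2): 2−6=-4≡22 → W
P(15): 15−6=9 → J
H(7): 7−6=1 → B
X(23): 23−6=17 → R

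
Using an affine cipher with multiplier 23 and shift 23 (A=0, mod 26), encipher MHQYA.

M(12): 23·12+23=299≡13 → N
H(7): 23·7+23=184≡2 → C
Q(16): 23·16+23=391≡1 → B
Y(24): 23·24+23=575≡3 → D
A(0): 23·0+23=23 → X

NCBDX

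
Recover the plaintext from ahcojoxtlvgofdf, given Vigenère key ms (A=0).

opqwxwlbzduwtlt

Repeat the key across the ciphertext: msmsmsmsmsmsmsm
a(0)−m(12): -12≡14 → o
h(7)−s(18): -11≡15 → p
c(2)−m(12): -10≡16 → q
o(14)−s(18): -4≡22 → w
j(9)−m(12): -3≡23 → x
o(14)−s(18): -4≡22 → w
x(23)−m(12): 11 → l
t(19)−s(18): 1 → b
l(11)−m(12): -1≡25 → z
v(21)−s(18): 3 → d
g(6)−m(12): -6≡20 → u
o(14)−s(18): -4≡22 → w
f(5)−m(12): -7≡19 → t
d(3)−s(18): -15≡11 → l
f(5)−m(12): -7≡19 → t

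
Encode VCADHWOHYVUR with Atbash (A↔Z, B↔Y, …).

V(21) → E(4)
C(2) → X(23)
A(0) → Z(25)
D(3) → W(22)
H(7) → S(18)
W(22) → D(3)
O(14) → L(11)
H(7) → S(18)
Y(24) → B(1)
V(21) → E(4)
U(20) → F(5)
R(17) → I(8)

EXZWSDLSBEFI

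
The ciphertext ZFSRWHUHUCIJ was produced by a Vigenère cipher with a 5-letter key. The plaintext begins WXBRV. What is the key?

DIRAB

Subtract each crib letter from the matching ciphertext letter (mod 26):
Z(25)−W(22)=3 → D
F(5)−X(23)=-18≡8 → I
S(18)−B(1)=17 → R
R(17)−R(17)=0 → A
W(22)−V(21)=1 → B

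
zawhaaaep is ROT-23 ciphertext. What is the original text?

cdzkdddhs

z(25): 25−23=2 → c
a(0): 0−23=-23≡3 → d
w(22): 22−23=-1≡25 → z
h(7): 7−23=-16≡10 → k
a(0): 0−23=-23≡3 → d
a(0): 0−23=-23≡3 → d
a(0): 0−23=-23≡3 → d
e(4): 4−23=-19≡7 → h
p(15): 15−23=-8≡18 → s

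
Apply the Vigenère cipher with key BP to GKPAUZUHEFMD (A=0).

Repeat the key across the message: BPBPBPBPBPBP
G(6)+B(1): 7 → H
K(10)+P(15): 25 → Z
P(15)+B(1): 16 → Q
A(0)+P(15): 15 → P
U(20)+B(1): 21 → V
Z(25)+P(15): 40≡14 → O
U(20)+B(1): 21 → V
H(7)+P(15): 22 → W
E(4)+B(1): 5 → F
F(5)+P(15): 20 → U
M(12)+B(1): 13 → N
D(3)+P(15): 18 → S

HZQPVOVWFUNS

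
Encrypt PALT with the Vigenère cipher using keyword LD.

Repeat the key across the message: LDLD
P(15)+L(11): 26≡0 → A
A(0)+D(3): 3 → D
L(11)+L(11): 22 → W
T(19)+D(3): 22 → W

ADWW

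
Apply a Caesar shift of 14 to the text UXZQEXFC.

U(20): 20+14=34≡8 → I
X(23): 23+14=37≡11 → L
Z(25): 25+14=39≡13 → N
Q(16): 16+14=30≡4 → E
E(4): 4+14=18 → S
X(23): 23+14=37≡11 → L
F(5): 5+14=19 → T
C(2): 2+14=16 → Q

ILNESLTQ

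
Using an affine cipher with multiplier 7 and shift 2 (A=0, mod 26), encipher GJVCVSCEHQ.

SNTQTYQEZK

G(6): 7·6+2=44≡18 → S
J(9): 7·9+2=65≡13 → N
V(21): 7·21+2=149≡19 → T
C(2): 7·2+2=16 → Q
V(21): 7·21+2=149≡19 → T
S(18): 7·18+2=128≡24 → Y
C(2): 7·2+2=16 → Q
E(4): 7·4+2=30≡4 → E
H(7): 7·7+2=51≡25 → Z
Q(16): 7·16+2=114≡10 → K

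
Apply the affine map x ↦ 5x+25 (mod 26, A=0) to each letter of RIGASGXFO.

GNDZLDKYR

R(17): 5·17+25=110≡6 → G
I(8): 5·8+25=65≡13 → N
G(6): 5·6+25=55≡3 → D
A(0): 5·0+25=25 → Z
S(18): 5·18+25=115≡11 → L
G(6): 5·6+25=55≡3 → D
X(23): 5·23+25=140≡10 → K
F(5): 5·5+25=50≡24 → Y
O(14): 5·14+25=95≡17 → R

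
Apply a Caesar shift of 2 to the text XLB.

ZND

X(23): 23+2=25 → Z
L(11): 11+2=13 → N
B(1): 1+2=3 → D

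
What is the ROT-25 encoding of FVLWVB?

EUKVUA

F(5): 5+25=30≡4 → E
V(21): 21+25=46≡20 → U
L(11): 11+25=36≡10 → K
W(22): 22+25=47≡21 → V
V(21): 21+25=46≡20 → U
B(1): 1+25=26≡0 → A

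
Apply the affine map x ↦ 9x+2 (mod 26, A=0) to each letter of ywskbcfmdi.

y(24): 9·24+2=218≡10 → k
w(22): 9·22+2=200≡18 → s
s(18): 9·18+2=164≡8 → i
k(10): 9·10+2=92≡14 → o
b(1): 9·1+2=11 → l
c(2): 9·2+2=20 → u
f(5): 9·5+2=47≡21 → v
m(12): 9·12+2=110≡6 → g
d(3): 9·3+2=29≡3 → d
i(8): 9·8+2=74≡22 → w

ksioluvgdw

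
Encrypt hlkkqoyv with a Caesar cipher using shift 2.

jnmmsqax

h(7): 7+2=9 → j
l(11): 11+2=13 → n
k(10): 10+2=12 → m
k(10): 10+2=12 → m
q(16): 16+2=18 → s
o(14): 14+2=16 → q
y(24): 24+2=26≡0 → a
v(21): 21+2=23 → x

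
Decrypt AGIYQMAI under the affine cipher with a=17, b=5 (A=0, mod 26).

PXRVTFPR

The inverse of 17 mod 26 is 23, since 17·23=391≡1. Apply D(y)=23·(y−5) mod 26:
A(0): 23·(0−5)=-115≡15 → P
G(6): 23·(6−5)=23 → X
I(8): 23·(8−5)=69≡17 → R
Y(24): 23·(24−5)=437≡21 → V
Q(16): 23·(16−5)=253≡19 → T
M(12): 23·(12−5)=161≡5 → F
A(0): 23·(0−5)=-115≡15 → P
I(8): 23·(8−5)=69≡17 → R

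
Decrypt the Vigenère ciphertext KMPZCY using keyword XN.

Repeat the key across the ciphertext: XNXNXN
K(10)−X(23): -13≡13 → N
M(12)−N(13): -1≡25 → Z
P(15)−X(23): -8≡18 → S
Z(25)−N(13): 12 → M
C(2)−X(23): -21≡5 → F
Y(24)−N(13): 11 → L

NZSMFL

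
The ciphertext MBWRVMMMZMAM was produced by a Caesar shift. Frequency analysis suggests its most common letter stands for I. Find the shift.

The most frequent ciphertext letter is M (appears 6 times).
M is position 12; I is position 8.
Shift = 4.

4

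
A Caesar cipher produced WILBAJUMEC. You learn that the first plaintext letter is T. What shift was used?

From the crib: W(22)−T(19)=3, so the shift is 3.

3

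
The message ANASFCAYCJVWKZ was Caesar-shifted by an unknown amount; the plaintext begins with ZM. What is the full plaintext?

From the crib: A(0)−Z(25)=-25≡1, so the shift is 1.
Subtract 1 from each ciphertext letter:
A(0): 0−1=-1≡25 → Z
N(13): 13−1=12 → M
A(0): 0−1=-1≡25 → Z
S(18): 18−1=17 → R
F(5): 5−1=4 → E
C(2): 2−1=1 → B
A(0): 0−1=-1≡25 → Z
Y(24): 24−1=23 → X
C(2): 2−1=1 → B
J(9): 9−1=8 → I
V(21): 21−1=20 → U
W(22): 22−1=21 → V
K(10): 10−1=9 → J
Z(25): 25−1=24 → Y

ZMZREBZXBIUVJY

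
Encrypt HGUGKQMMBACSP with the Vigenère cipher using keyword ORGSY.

Repeat the key across the message: ORGSYORGSYORG
H(7)+O(14): 21 → V
G(6)+R(17): 23 → X
U(20)+G(6): 26≡0 → A
G(6)+S(18): 24 → Y
K(10)+Y(24): 34≡8 → I
Q(16)+O(14): 30≡4 → E
M(12)+R(17): 29≡3 → D
M(12)+G(6): 18 → S
B(1)+S(18): 19 → T
A(0)+Y(24): 24 → Y
C(2)+O(14): 16 → Q
S(18)+R(17): 35≡9 → J
P(15)+G(6): 21 → V

VXAYIEDSTYQJV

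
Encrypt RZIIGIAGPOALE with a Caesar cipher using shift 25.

R(17): 17+25=42≡16 → Q
Z(25): 25+25=50≡24 → Y
I(8): 8+25=33≡7 → H
I(8): 8+25=33≡7 → H
G(6): 6+25=31≡5 → F
I(8): 8+25=33≡7 → H
A(0): 0+25=25 → Z
G(6): 6+25=31≡5 → F
P(15): 15+25=40≡14 → O
O(14): 14+25=39≡13 → N
A(0): 0+25=25 → Z
L(11): 11+25=36≡10 → K
E(4): 4+25=29≡3 → D

QYHHFHZFONZKD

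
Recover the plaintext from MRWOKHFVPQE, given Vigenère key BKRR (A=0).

Repeat the key across the ciphertext: BKRRBKRRBKR
M(12)−B(1): 11 → L
R(17)−K(10): 7 → H
W(22)−R(17): 5 → F
O(14)−R(17): -3≡23 → X
K(10)−B(1): 9 → J
H(7)−K(10): -3≡23 → X
F(5)−R(17): -12≡14 → O
V(21)−R(17): 4 → E
P(15)−B(1): 14 → O
Q(16)−K(10): 6 → G
E(4)−R(17): -13≡13 → N

LHFXJXOEOGN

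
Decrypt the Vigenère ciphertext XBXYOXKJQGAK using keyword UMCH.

DPVRULICWUYD

Repeat the key across the ciphertext: UMCHUMCHUMCH
X(23)−U(20): 3 → D
B(1)−M(12): -11≡15 → P
X(23)−C(2): 21 → V
Y(24)−H(7): 17 → R
O(14)−U(20): -6≡20 → U
X(23)−M(12): 11 → L
K(10)−C(2): 8 → I
J(9)−H(7): 2 → C
Q(16)−U(20): -4≡22 → W
G(6)−M(12): -6≡20 → U
A(0)−C(2): -2≡24 → Y
K(10)−H(7): 3 → D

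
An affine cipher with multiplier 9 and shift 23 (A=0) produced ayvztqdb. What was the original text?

The inverse of 9 mod 26 is 3, since 9·3=27≡1. Apply D(y)=3·(y−23) mod 26:
a(0): 3·(0−23)=-69≡9 → j
y(24): 3·(24−23)=3 → d
v(21): 3·(21−23)=-6≡20 → u
z(25): 3·(25−23)=6 → g
t(19): 3·(19−23)=-12≡14 → o
q(16): 3·(16−23)=-21≡5 → f
d(3): 3·(3−23)=-60≡18 → s
b(1): 3·(1−23)=-66≡12 → m

jdugofsm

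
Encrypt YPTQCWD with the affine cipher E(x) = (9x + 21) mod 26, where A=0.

Y(24): 9·24+21=237≡3 → D
P(15): 9·15+21=156≡0 → A
T(19): 9·19+21=192≡10 → K
Q(16): 9·16+21=165≡9 → J
C(2): 9·2+21=39≡13 → N
W(22): 9·22+21=219≡11 → L
D(3): 9·3+21=48≡22 → W

DAKJNLW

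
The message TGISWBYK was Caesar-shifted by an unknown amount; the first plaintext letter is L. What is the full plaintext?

LYAKOTQC

From the crib: T(19)−L(11)=8, so the shift is 8.
Subtract 8 from each ciphertext letter:
T(19): 19−8=11 → L
G(6): 6−8=-2≡24 → Y
I(8): 8−8=0 → A
S(18): 18−8=10 → K
W(22): 22−8=14 → O
B(1): 1−8=-7≡19 → T
Y(24): 24−8=16 → Q
K(10): 10−8=2 → C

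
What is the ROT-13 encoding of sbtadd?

s(18): 18+13=31≡5 → f
b(1): 1+13=14 → o
t(19): 19+13=32≡6 → g
a(0): 0+13=13 → n
d(3): 3+13=16 → q
d(3): 3+13=16 → q

fognqq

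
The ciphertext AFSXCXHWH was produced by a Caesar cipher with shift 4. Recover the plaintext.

WBOTYTDSD

A(0): 0−4=-4≡22 → W
F(5): 5−4=1 → B
S(18): 18−4=14 → O
X(23): 23−4=19 → T
C(2): 2−4=-2≡24 → Y
X(23): 23−4=19 → T
H(7): 7−4=3 → D
W(22): 22−4=18 → S
H(7): 7−4=3 → D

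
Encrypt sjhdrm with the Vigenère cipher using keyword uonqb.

Repeat the key across the message: uonqbu
s(18)+u(20): 38≡12 → m
j(9)+o(14): 23 → x
h(7)+n(13): 20 → u
d(3)+q(16): 19 → t
r(17)+b(1): 18 → s
m(12)+u(20): 32≡6 → g

mxutsg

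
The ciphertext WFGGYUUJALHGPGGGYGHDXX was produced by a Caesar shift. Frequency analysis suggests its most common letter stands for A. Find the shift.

6

The most frequent ciphertext letter is G (appears 7 times).
G is position 6; A is position 0.
Shift = 6.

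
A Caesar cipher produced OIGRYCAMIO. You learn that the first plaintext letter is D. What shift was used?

From the crib: O(14)−D(3)=11, so the shift is 11.

11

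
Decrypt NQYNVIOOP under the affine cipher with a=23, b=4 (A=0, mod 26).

XWCXDQOOF

The inverse of 23 mod 26 is 17, since 23·17=391≡1. Apply D(y)=17·(y−4) mod 26:
N(13): 17·(13−4)=153≡23 → X
Q(16): 17·(16−4)=204≡22 → W
Y(24): 17·(24−4)=340≡2 → C
N(13): 17·(13−4)=153≡23 → X
V(21): 17·(21−4)=289≡3 → D
I(8): 17·(8−4)=68≡16 → Q
O(14): 17·(14−4)=170≡14 → O
O(14): 17·(14−4)=170≡14 → O
P(15): 17·(15−4)=187≡5 → F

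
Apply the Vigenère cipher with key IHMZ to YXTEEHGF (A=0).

Repeat the key across the message: IHMZIHMZ
Y(24)+I(8): 32≡6 → G
X(23)+H(7): 30≡4 → E
T(19)+M(12): 31≡5 → F
E(4)+Z(25): 29≡3 → D
E(4)+I(8): 12 → M
H(7)+H(7): 14 → O
G(6)+M(12): 18 → S
F(5)+Z(25): 30≡4 → E

GEFDMOSE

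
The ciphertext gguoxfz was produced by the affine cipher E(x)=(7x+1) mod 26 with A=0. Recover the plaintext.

The inverse of 7 mod 26 is 15, since 7·15=105≡1. Apply D(y)=15·(y−1) mod 26:
g(6): 15·(6−1)=75≡23 → x
g(6): 15·(6−1)=75≡23 → x
u(20): 15·(20−1)=285≡25 → z
o(14): 15·(14−1)=195≡13 → n
x(23): 15·(23−1)=330≡18 → s
f(5): 15·(5−1)=60≡8 → i
z(25): 15·(25−1)=360≡22 → w

xxznsiw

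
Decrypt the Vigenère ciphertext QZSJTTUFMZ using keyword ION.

Repeat the key across the ciphertext: IONIONIONI
Q(16)−I(8): 8 → I
Z(25)−O(14): 11 → L
S(18)−N(13): 5 → F
J(9)−I(8): 1 → B
T(19)−O(14): 5 → F
T(19)−N(13): 6 → G
U(20)−I(8): 12 → M
F(5)−O(14): -9≡17 → R
M(12)−N(13): -1≡25 → Z
Z(25)−I(8): 17 → R

ILFBFGMRZR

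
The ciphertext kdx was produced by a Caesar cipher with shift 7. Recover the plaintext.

dwq

k(10): 10−7=3 → d
d(3): 3−7=-4≡22 → w
x(23): 23−7=16 → q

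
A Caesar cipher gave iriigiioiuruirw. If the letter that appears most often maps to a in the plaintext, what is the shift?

8

The most frequent ciphertext letter is i (appears 7 times).
i is position 8; a is position 0.
Shift = 8.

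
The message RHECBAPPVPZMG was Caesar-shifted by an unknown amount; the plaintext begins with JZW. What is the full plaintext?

From the crib: R(17)−J(9)=8, so the shift is 8.
Subtract 8 from each ciphertext letter:
R(17): 17−8=9 → J
H(7): 7−8=-1≡25 → Z
E(4): 4−8=-4≡22 → W
C(2): 2−8=-6≡20 → U
B(1): 1−8=-7≡19 → T
A(0): 0−8=-8≡18 → S
P(15): 15−8=7 → H
P(15): 15−8=7 → H
V(21): 21−8=13 → N
P(15): 15−8=7 → H
Z(25): 25−8=17 → R
M(12): 12−8=4 → E
G(6): 6−8=-2≡24 → Y

JZWUTSHHNHREY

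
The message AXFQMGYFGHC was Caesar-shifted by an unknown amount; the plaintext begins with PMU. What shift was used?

From the crib: A(0)−P(15)=-15≡11, so the shift is 11.

11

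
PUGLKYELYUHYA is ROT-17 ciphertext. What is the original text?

YDPUTHNUHDQHJ

P(15): 15−17=-2≡24 → Y
U(20): 20−17=3 → D
G(6): 6−17=-11≡15 → P
L(11): 11−17=-6≡20 → U
K(10): 10−17=-7≡19 → T
Y(24): 24−17=7 → H
E(4): 4−17=-13≡13 → N
L(11): 11−17=-6≡20 → U
Y(24): 24−17=7 → H
U(20): 20−17=3 → D
H(7): 7−17=-10≡16 → Q
Y(24): 24−17=7 → H
A(0): 0−17=-17≡9 → J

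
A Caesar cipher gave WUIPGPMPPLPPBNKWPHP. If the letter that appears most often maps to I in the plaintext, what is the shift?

The most frequent ciphertext letter is P (appears 8 times).
P is position 15; I is position 8.
Shift = 7.

7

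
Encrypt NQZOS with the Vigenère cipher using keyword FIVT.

SYUHX

Repeat the key across the message: FIVTF
N(13)+F(5): 18 → S
Q(16)+I(8): 24 → Y
Z(25)+V(21): 46≡20 → U
O(14)+T(19): 33≡7 → H
S(18)+F(5): 23 → X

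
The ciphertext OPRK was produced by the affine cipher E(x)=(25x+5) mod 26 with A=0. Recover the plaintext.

The inverse of 25 mod 26 is 25, since 25·25=625≡1. Apply D(y)=25·(y−5) mod 26:
O(14): 25·(14−5)=225≡17 → R
P(15): 25·(15−5)=250≡16 → Q
R(17): 25·(17−5)=300≡14 → O
K(10): 25·(10−5)=125≡21 → V

RQOV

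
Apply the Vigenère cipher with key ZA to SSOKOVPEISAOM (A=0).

RSNKNVOEHSZOL

Repeat the key across the message: ZAZAZAZAZAZAZ
S(18)+Z(25): 43≡17 → R
S(18)+A(0): 18 → S
O(14)+Z(25): 39≡13 → N
K(10)+A(0): 10 → K
O(14)+Z(25): 39≡13 → N
V(21)+A(0): 21 → V
P(15)+Z(25): 40≡14 → O
E(4)+A(0): 4 → E
I(8)+Z(25): 33≡7 → H
S(18)+A(0): 18 → S
A(0)+Z(25): 25 → Z
O(14)+A(0): 14 → O
M(12)+Z(25): 37≡11 → L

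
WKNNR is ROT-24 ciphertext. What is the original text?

W(22): 22−24=-2≡24 → Y
K(10): 10−24=-14≡12 → M
N(13): 13−24=-11≡15 → P
N(13): 13−24=-11≡15 → P
R(17): 17−24=-7≡19 → T

YMPPT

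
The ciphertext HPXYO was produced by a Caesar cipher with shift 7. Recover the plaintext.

AIQRH

H(7): 7−7=0 → A
P(15): 15−7=8 → I
X(23): 23−7=16 → Q
Y(24): 24−7=17 → R
O(14): 14−7=7 → H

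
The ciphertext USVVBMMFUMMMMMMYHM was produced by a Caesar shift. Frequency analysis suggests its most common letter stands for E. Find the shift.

8

The most frequent ciphertext letter is M (appears 9 times).
M is position 12; E is position 4.
Shift = 8.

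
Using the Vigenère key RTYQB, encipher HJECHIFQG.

YCCSIZYOW

Repeat the key across the message: RTYQBRTYQ
H(7)+R(17): 24 → Y
J(9)+T(19): 28≡2 → C
E(4)+Y(24): 28≡2 → C
C(2)+Q(16): 18 → S
H(7)+B(1): 8 → I
I(8)+R(17): 25 → Z
F(5)+T(19): 24 → Y
Q(16)+Y(24): 40≡14 → O
G(6)+Q(16): 22 → W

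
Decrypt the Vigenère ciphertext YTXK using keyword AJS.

Repeat the key across the ciphertext: AJSA
Y(24)−A(0): 24 → Y
T(19)−J(9): 10 → K
X(23)−S(18): 5 → F
K(10)−A(0): 10 → K

YKFK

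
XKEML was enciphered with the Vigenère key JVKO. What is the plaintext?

Repeat the key across the ciphertext: JVKOJ
X(23)−J(9): 14 → O
K(10)−V(21): -11≡15 → P
E(4)−K(10): -6≡20 → U
M(12)−O(14): -2≡24 → Y
L(11)−J(9): 2 → C

OPUYC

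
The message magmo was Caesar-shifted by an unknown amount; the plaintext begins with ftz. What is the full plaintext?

ftzfh

From the crib: m(12)−f(5)=7, so the shift is 7.
Subtract 7 from each ciphertext letter:
m(12): 12−7=5 → f
a(0): 0−7=-7≡19 → t
g(6): 6−7=-1≡25 → z
m(12): 12−7=5 → f
o(14): 14−7=7 → h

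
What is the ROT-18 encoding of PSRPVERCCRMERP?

HKJHNWJUUJEWJH

P(15): 15+18=33≡7 → H
S(18): 18+18=36≡10 → K
R(17): 17+18=35≡9 → J
P(15): 15+18=33≡7 → H
V(21): 21+18=39≡13 → N
E(4): 4+18=22 → W
R(17): 17+18=35≡9 → J
C(2): 2+18=20 → U
C(2): 2+18=20 → U
R(17): 17+18=35≡9 → J
M(12): 12+18=30≡4 → E
E(4): 4+18=22 → W
R(17): 17+18=35≡9 → J
P(15): 15+18=33≡7 → H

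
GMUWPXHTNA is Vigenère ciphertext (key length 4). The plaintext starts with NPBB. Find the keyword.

Subtract each crib letter from the matching ciphertext letter (mod 26):
G(6)−N(13)=-7≡19 → T
M(12)−P(15)=-3≡23 → X
U(20)−B(1)=19 → T
W(22)−B(1)=21 → V

TXTV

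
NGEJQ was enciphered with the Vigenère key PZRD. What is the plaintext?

YHNGB

Repeat the key across the ciphertext: PZRDP
N(13)−P(15): -2≡24 → Y
G(6)−Z(25): -19≡7 → H
E(4)−R(17): -13≡13 → N
J(9)−D(3): 6 → G
Q(16)−P(15): 1 → B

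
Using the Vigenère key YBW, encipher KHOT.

IIKR

Repeat the key across the message: YBWY
K(10)+Y(24): 34≡8 → I
H(7)+B(1): 8 → I
O(14)+W(22): 36≡10 → K
T(19)+Y(24): 43≡17 → R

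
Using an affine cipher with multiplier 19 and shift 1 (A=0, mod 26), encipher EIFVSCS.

ZXSKFNF

E(4): 19·4+1=77≡25 → Z
I(8): 19·8+1=153≡23 → X
F(5): 19·5+1=96≡18 → S
V(21): 19·21+1=400≡10 → K
S(18): 19·18+1=343≡5 → F
C(2): 19·2+1=39≡13 → N
S(18): 19·18+1=343≡5 → F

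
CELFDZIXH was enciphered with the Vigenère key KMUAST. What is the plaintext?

Repeat the key across the ciphertext: KMUASTKMU
C(2)−K(10): -8≡18 → S
E(4)−M(12): -8≡18 → S
L(11)−U(20): -9≡17 → R
F(5)−A(0): 5 → F
D(3)−S(18): -15≡11 → L
Z(25)−T(19): 6 → G
I(8)−K(10): -2≡24 → Y
X(23)−M(12): 11 → L
H(7)−U(20): -13≡13 → N

SSRFLGYLN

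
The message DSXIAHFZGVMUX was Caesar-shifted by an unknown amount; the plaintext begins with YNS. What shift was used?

From the crib: D(3)−Y(24)=-21≡5, so the shift is 5.

5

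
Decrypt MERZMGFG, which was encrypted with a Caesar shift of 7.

M(12): 12−7=5 → F
E(4): 4−7=-3≡23 → X
R(17): 17−7=10 → K
Z(25): 25−7=18 → S
M(12): 12−7=5 → F
G(6): 6−7=-1≡25 → Z
F(5): 5−7=-2≡24 → Y
G(6): 6−7=-1≡25 → Z

FXKSFZYZ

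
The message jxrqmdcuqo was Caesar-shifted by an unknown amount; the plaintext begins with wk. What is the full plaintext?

From the crib: j(9)−w(22)=-13≡13, so the shift is 13.
Subtract 13 from each ciphertext letter:
j(9): 9−13=-4≡22 → w
x(23): 23−13=10 → k
r(17): 17−13=4 → e
q(16): 16−13=3 → d
m(12): 12−13=-1≡25 → z
d(3): 3−13=-10≡16 → q
c(2): 2−13=-11≡15 → p
u(20): 20−13=7 → h
q(16): 16−13=3 → d
o(14): 14−13=1 → b

wkedzqphdb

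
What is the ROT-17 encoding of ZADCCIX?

QRUTTZO

Z(25): 25+17=42≡16 → Q
A(0): 0+17=17 → R
D(3): 3+17=20 → U
C(2): 2+17=19 → T
C(2): 2+17=19 → T
I(8): 8+17=25 → Z
X(23): 23+17=40≡14 → O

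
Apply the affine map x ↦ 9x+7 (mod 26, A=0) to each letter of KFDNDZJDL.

K(10): 9·10+7=97≡19 → T
F(5): 9·5+7=52≡0 → A
D(3): 9·3+7=34≡8 → I
N(13): 9·13+7=124≡20 → U
D(3): 9·3+7=34≡8 → I
Z(25): 9·25+7=232≡24 → Y
J(9): 9·9+7=88≡10 → K
D(3): 9·3+7=34≡8 → I
L(11): 9·11+7=106≡2 → C

TAIUIYKIC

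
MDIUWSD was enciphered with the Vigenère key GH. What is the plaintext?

GWCNQLX

Repeat the key across the ciphertext: GHGHGHG
M(12)−G(6): 6 → G
D(3)−H(7): -4≡22 → W
I(8)−G(6): 2 → C
U(20)−H(7): 13 → N
W(22)−G(6): 16 → Q
S(18)−H(7): 11 → L
D(3)−G(6): -3≡23 → X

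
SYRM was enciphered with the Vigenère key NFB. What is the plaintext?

Repeat the key across the ciphertext: NFBN
S(18)−N(13): 5 → F
Y(24)−F(5): 19 → T
R(17)−B(1): 16 → Q
M(12)−N(13): -1≡25 → Z

FTQZ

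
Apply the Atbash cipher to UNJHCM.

U(20) → F(5)
N(13) → M(12)
J(9) → Q(16)
H(7) → S(18)
C(2) → X(23)
M(12) → N(13)

FMQSXN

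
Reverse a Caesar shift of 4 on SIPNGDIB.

S(18): 18−4=14 → O
I(8): 8−4=4 → E
P(15): 15−4=11 → L
N(13): 13−4=9 → J
G(6): 6−4=2 → C
D(3): 3−4=-1≡25 → Z
I(8): 8−4=4 → E
B(1): 1−4=-3≡23 → X

OELJCZEX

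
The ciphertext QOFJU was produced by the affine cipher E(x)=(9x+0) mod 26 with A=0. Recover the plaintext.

The inverse of 9 mod 26 is 3, since 9·3=27≡1. Apply D(y)=3·(y−0) mod 26:
Q(16): 3·(16−0)=48≡22 → W
O(14): 3·(14−0)=42≡16 → Q
F(5): 3·(5−0)=15 → P
J(9): 3·(9−0)=27≡1 → B
U(20): 3·(20−0)=60≡8 → I

WQPBI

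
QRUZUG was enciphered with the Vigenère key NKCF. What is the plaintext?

Repeat the key across the ciphertext: NKCFNK
Q(16)−N(13): 3 → D
R(17)−K(10): 7 → H
U(20)−C(2): 18 → S
Z(25)−F(5): 20 → U
U(20)−N(13): 7 → H
G(6)−K(10): -4≡22 → W

DHSUHW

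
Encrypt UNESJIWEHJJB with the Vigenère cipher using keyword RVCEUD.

LIGWDLNZJNDE

Repeat the key across the message: RVCEUDRVCEUD
U(20)+R(17): 37≡11 → L
N(13)+V(21): 34≡8 → I
E(4)+C(2): 6 → G
S(18)+E(4): 22 → W
J(9)+U(20): 29≡3 → D
I(8)+D(3): 11 → L
W(22)+R(17): 39≡13 → N
E(4)+V(21): 25 → Z
H(7)+C(2): 9 → J
J(9)+E(4): 13 → N
J(9)+U(20): 29≡3 → D
B(1)+D(3): 4 → E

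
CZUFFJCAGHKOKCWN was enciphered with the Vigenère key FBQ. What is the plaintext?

Repeat the key across the ciphertext: FBQFBQFBQFBQFBQF
C(2)−F(5): -3≡23 → X
Z(25)−B(1): 24 → Y
U(20)−Q(16): 4 → E
F(5)−F(5): 0 → A
F(5)−B(1): 4 → E
J(9)−Q(16): -7≡19 → T
C(2)−F(5): -3≡23 → X
A(0)−B(1): -1≡25 → Z
G(6)−Q(16): -10≡16 → Q
H(7)−F(5): 2 → C
K(10)−B(1): 9 → J
O(14)−Q(16): -2≡24 → Y
K(10)−F(5): 5 → F
C(2)−B(1): 1 → B
W(22)−Q(16): 6 → G
N(13)−F(5): 8 → I

XYEAETXZQCJYFBGI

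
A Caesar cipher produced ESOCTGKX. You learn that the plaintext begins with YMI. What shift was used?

From the crib: E(4)−Y(24)=-20≡6, so the shift is 6.

6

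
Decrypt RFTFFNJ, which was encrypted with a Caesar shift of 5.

MAOAAIE

R(17): 17−5=12 → M
F(5): 5−5=0 → A
T(19): 19−5=14 → O
F(5): 5−5=0 → A
F(5): 5−5=0 → A
N(13): 13−5=8 → I
J(9): 9−5=4 → E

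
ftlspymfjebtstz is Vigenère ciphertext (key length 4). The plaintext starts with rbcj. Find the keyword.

Subtract each crib letter from the matching ciphertext letter (mod 26):
f(5)−r(17)=-12≡14 → o
t(19)−b(1)=18 → s
l(11)−c(2)=9 → j
s(18)−j(9)=9 → j

osjj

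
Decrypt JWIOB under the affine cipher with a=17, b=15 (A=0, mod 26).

The inverse of 17 mod 26 is 23, since 17·23=391≡1. Apply D(y)=23·(y−15) mod 26:
J(9): 23·(9−15)=-138≡18 → S
W(22): 23·(22−15)=161≡5 → F
I(8): 23·(8−15)=-161≡21 → V
O(14): 23·(14−15)=-23≡3 → D
B(1): 23·(1−15)=-322≡16 → Q

SFVDQ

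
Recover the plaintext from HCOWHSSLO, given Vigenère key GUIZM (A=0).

BIGXVMYDP

Repeat the key across the ciphertext: GUIZMGUIZ
H(7)−G(6): 1 → B
C(2)−U(20): -18≡8 → I
O(14)−I(8): 6 → G
W(22)−Z(25): -3≡23 → X
H(7)−M(12): -5≡21 → V
S(18)−G(6): 12 → M
S(18)−U(20): -2≡24 → Y
L(11)−I(8): 3 → D
O(14)−Z(25): -11≡15 → P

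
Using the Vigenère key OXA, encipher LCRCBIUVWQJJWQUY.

Repeat the key across the message: OXAOXAOXAOXAOXAO
L(11)+O(14): 25 → Z
C(2)+X(23): 25 → Z
R(17)+A(0): 17 → R
C(2)+O(14): 16 → Q
B(1)+X(23): 24 → Y
I(8)+A(0): 8 → I
U(20)+O(14): 34≡8 → I
V(21)+X(23): 44≡18 → S
W(22)+A(0): 22 → W
Q(16)+O(14): 30≡4 → E
J(9)+X(23): 32≡6 → G
J(9)+A(0): 9 → J
W(22)+O(14): 36≡10 → K
Q(16)+X(23): 39≡13 → N
U(20)+A(0): 20 → U
Y(24)+O(14): 38≡12 → M

ZZRQYIISWEGJKNUM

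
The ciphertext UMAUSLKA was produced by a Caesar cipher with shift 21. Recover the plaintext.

ZRFZXQPF

U(20): 20−21=-1≡25 → Z
M(12): 12−21=-9≡17 → R
A(0): 0−21=-21≡5 → F
U(20): 20−21=-1≡25 → Z
S(18): 18−21=-3≡23 → X
L(11): 11−21=-10≡16 → Q
K(10): 10−21=-11≡15 → P
A(0): 0−21=-21≡5 → F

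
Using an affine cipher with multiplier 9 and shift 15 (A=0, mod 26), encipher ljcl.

l(11): 9·11+15=114≡10 → k
j(9): 9·9+15=96≡18 → s
c(2): 9·2+15=33≡7 → h
l(11): 9·11+15=114≡10 → k

kshk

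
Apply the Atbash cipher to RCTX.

R(17) → I(8)
C(2) → X(23)
T(19) → G(6)
X(23) → C(2)

IXGC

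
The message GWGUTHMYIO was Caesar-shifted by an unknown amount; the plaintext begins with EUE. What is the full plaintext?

From the crib: G(6)−E(4)=2, so the shift is 2.
Subtract 2 from each ciphertext letter:
G(6): 6−2=4 → E
W(22): 22−2=20 → U
G(6): 6−2=4 → E
U(20): 20−2=18 → S
T(19): 19−2=17 → R
H(7): 7−2=5 → F
M(12): 12−2=10 → K
Y(24): 24−2=22 → W
I(8): 8−2=6 → G
O(14): 14−2=12 → M

EUESRFKWGM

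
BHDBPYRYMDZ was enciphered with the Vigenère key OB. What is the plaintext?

NGPABXDXYCL

Repeat the key across the ciphertext: OBOBOBOBOBO
B(1)−O(14): -13≡13 → N
H(7)−B(1): 6 → G
D(3)−O(14): -11≡15 → P
B(1)−B(1): 0 → A
P(15)−O(14): 1 → B
Y(24)−B(1): 23 → X
R(17)−O(14): 3 → D
Y(24)−B(1): 23 → X
M(12)−O(14): -2≡24 → Y
D(3)−B(1): 2 → C
Z(25)−O(14): 11 → L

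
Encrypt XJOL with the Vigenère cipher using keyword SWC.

PFQD

Repeat the key across the message: SWCS
X(23)+S(18): 41≡15 → P
J(9)+W(22): 31≡5 → F
O(14)+C(2): 16 → Q
L(11)+S(18): 29≡3 → D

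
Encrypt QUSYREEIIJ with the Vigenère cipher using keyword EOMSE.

Repeat the key across the message: EOMSEEOMSE
Q(16)+E(4): 20 → U
U(20)+O(14): 34≡8 → I
S(18)+M(12): 30≡4 → E
Y(24)+S(18): 42≡16 → Q
R(17)+E(4): 21 → V
E(4)+E(4): 8 → I
E(4)+O(14): 18 → S
I(8)+M(12): 20 → U
I(8)+S(18): 26≡0 → A
J(9)+E(4): 13 → N

UIEQVISUAN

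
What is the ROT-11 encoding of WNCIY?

HYNTJ

W(22): 22+11=33≡7 → H
N(13): 13+11=24 → Y
C(2): 2+11=13 → N
I(8): 8+11=19 → T
Y(24): 24+11=35≡9 → J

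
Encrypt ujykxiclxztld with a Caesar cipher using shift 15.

jynzmxramoias

u(20): 20+15=35≡9 → j
j(9): 9+15=24 → y
y(24): 24+15=39≡13 → n
k(10): 10+15=25 → z
x(23): 23+15=38≡12 → m
i(8): 8+15=23 → x
c(2): 2+15=17 → r
l(11): 11+15=26≡0 → a
x(23): 23+15=38≡12 → m
z(25): 25+15=40≡14 → o
t(19): 19+15=34≡8 → i
l(11): 11+15=26≡0 → a
d(3): 3+15=18 → s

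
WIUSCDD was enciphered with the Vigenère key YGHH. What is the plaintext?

Repeat the key across the ciphertext: YGHHYGH
W(22)−Y(24): -2≡24 → Y
I(8)−G(6): 2 → C
U(20)−H(7): 13 → N
S(18)−H(7): 11 → L
C(2)−Y(24): -22≡4 → E
D(3)−G(6): -3≡23 → X
D(3)−H(7): -4≡22 → W

YCNLEXW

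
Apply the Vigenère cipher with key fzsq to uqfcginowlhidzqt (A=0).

Repeat the key across the message: fzsqfzsqfzsqfzsq
u(20)+f(5): 25 → z
q(16)+z(25): 41≡15 → p
f(5)+s(18): 23 → x
c(2)+q(16): 18 → s
g(6)+f(5): 11 → l
i(8)+z(25): 33≡7 → h
n(13)+s(18): 31≡5 → f
o(14)+q(16): 30≡4 → e
w(22)+f(5): 27≡1 → b
l(11)+z(25): 36≡10 → k
h(7)+s(18): 25 → z
i(8)+q(16): 24 → y
d(3)+f(5): 8 → i
z(25)+z(25): 50≡24 → y
q(16)+s(18): 34≡8 → i
t(19)+q(16): 35≡9 → j

zpxslhfebkzyiyij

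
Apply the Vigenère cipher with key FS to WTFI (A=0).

Repeat the key across the message: FSFS
W(22)+F(5): 27≡1 → B
T(19)+S(18): 37≡11 → L
F(5)+F(5): 10 → K
I(8)+S(18): 26≡0 → A

BLKA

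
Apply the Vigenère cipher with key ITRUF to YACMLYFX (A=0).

Repeat the key across the message: ITRUFITR
Y(24)+I(8): 32≡6 → G
A(0)+T(19): 19 → T
C(2)+R(17): 19 → T
M(12)+U(20): 32≡6 → G
L(11)+F(5): 16 → Q
Y(24)+I(8): 32≡6 → G
F(5)+T(19): 24 → Y
X(23)+R(17): 40≡14 → O

GTTGQGYO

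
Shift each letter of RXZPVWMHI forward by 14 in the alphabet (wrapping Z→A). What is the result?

FLNDJKAVW

R(17): 17+14=31≡5 → F
X(23): 23+14=37≡11 → L
Z(25): 25+14=39≡13 → N
P(15): 15+14=29≡3 → D
V(21): 21+14=35≡9 → J
W(22): 22+14=36≡10 → K
M(12): 12+14=26≡0 → A
H(7): 7+14=21 → V
I(8): 8+14=22 → W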